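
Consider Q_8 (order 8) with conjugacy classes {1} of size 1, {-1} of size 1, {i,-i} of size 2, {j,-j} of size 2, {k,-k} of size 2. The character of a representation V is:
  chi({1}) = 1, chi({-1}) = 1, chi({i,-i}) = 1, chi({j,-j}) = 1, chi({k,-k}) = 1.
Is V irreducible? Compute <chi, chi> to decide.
Irreducible: <chi, chi> = 1.

Derivation: <chi, chi> = (1/|G|) sum_C |C| * |chi(C)|^2 = (1/8)[1*|1|^2 + 1*|1|^2 + 2*|1|^2 + 2*|1|^2 + 2*|1|^2]
  = (1/8)[(1) + (1) + (2) + (2) + (2)] = 8/8 = 1.
A character is irreducible iff <chi, chi> = 1, so this representation is irreducible.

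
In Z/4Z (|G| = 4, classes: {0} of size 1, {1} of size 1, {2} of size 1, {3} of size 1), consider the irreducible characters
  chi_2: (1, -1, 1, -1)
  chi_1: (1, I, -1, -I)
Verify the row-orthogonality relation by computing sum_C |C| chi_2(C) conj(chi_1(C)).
Sum = 0; so <chi_2, chi_1> = 0 (distinct irreducibles are orthogonal).

Justification: Compute term by term over conjugacy classes (|C| * chi_2(C) * conj(chi_1(C))):
  1*(1)*conj(1) + 1*(-1)*conj(I) + 1*(1)*conj(-1) + 1*(-1)*conj(-I)
  = (1) + (I) + (-1) + (-I)
  = 0.
(Exp terms are combined using exp(i*s)*conj(exp(i*t)) = exp(i*(s-t)), and sums of them are collapsed using the identity that for every m > 1 the m distinct m-th roots of unity sum to 0, e.g. 1 + exp(2*I*pi/3) + exp(-2*I*pi/3) = 0.)
Dividing by |G| = 4 gives 0/4 = 0, matching the row-orthogonality relation <chi_2, chi_1> = [chi_2 = chi_1].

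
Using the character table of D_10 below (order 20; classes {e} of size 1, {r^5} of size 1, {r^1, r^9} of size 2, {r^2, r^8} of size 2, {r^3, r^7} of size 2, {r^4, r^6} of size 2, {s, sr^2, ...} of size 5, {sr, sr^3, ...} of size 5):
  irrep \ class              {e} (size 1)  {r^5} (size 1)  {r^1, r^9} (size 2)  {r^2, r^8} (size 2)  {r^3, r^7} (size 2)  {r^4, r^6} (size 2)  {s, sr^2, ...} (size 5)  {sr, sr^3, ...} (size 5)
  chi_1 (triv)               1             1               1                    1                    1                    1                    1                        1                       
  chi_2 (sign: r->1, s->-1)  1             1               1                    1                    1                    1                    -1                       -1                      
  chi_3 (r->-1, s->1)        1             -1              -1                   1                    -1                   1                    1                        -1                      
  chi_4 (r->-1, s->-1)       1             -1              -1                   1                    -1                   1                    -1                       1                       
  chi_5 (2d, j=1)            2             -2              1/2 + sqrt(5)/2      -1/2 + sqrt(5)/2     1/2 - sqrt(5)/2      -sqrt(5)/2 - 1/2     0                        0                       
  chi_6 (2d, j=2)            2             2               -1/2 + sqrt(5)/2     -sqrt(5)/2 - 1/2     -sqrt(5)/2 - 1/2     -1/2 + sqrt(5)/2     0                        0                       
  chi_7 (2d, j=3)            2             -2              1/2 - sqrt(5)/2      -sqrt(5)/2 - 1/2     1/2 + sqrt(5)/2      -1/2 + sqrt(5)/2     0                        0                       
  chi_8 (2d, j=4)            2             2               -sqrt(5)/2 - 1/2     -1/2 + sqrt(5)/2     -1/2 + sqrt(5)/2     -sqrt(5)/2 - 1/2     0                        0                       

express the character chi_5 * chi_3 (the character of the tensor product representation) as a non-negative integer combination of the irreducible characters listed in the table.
chi_5 tensor chi_3 = chi_8 (all other irreducibles have multiplicity 0).

Details: The character of a tensor product is the pointwise product (chi_5 * chi_3)(C) = chi_5(C) * chi_3(C):
  {e}: (2)*(1), {r^5}: (-2)*(-1), {r^1, r^9}: (1/2 + sqrt(5)/2)*(-1), {r^2, r^8}: (-1/2 + sqrt(5)/2)*(1), {r^3, r^7}: (1/2 - sqrt(5)/2)*(-1), {r^4, r^6}: (-sqrt(5)/2 - 1/2)*(1), {s, sr^2, ...}: (0)*(1), {sr, sr^3, ...}: (0)*(-1)
so (chi_5 * chi_3) takes values
  {e} -> 2, {r^5} -> 2, {r^1, r^9} -> -sqrt(5)/2 - 1/2, {r^2, r^8} -> -1/2 + sqrt(5)/2, {r^3, r^7} -> -1/2 + sqrt(5)/2, {r^4, r^6} -> -sqrt(5)/2 - 1/2, {s, sr^2, ...} -> 0, {sr, sr^3, ...} -> 0.
Now take the inner product of this character with each irreducible chi from the table, <chi_5*chi_3, chi> = (1/20) sum_C |C| (chi_5*chi_3)(C) conj(chi(C)):
  <chi_5*chi_3, chi_1> = (1/20)[1*(2)*conj(1) + 1*(2)*conj(1) + 2*(-sqrt(5)/2 - 1/2)*conj(1) + 2*(-1/2 + sqrt(5)/2)*conj(1) + 2*(-1/2 + sqrt(5)/2)*conj(1) + 2*(-sqrt(5)/2 - 1/2)*conj(1) + 5*(0)*conj(1) + 5*(0)*conj(1)]
      = (1/20)[(2) + (2) + (-sqrt(5) - 1) + (-1 + sqrt(5)) + (-1 + sqrt(5)) + (-sqrt(5) - 1) + (0) + (0)] = 0/20 = 0
  <chi_5*chi_3, chi_2> = (1/20)[1*(2)*conj(1) + 1*(2)*conj(1) + 2*(-sqrt(5)/2 - 1/2)*conj(1) + 2*(-1/2 + sqrt(5)/2)*conj(1) + 2*(-1/2 + sqrt(5)/2)*conj(1) + 2*(-sqrt(5)/2 - 1/2)*conj(1) + 5*(0)*conj(-1) + 5*(0)*conj(-1)]
      = (1/20)[(2) + (2) + (-sqrt(5) - 1) + (-1 + sqrt(5)) + (-1 + sqrt(5)) + (-sqrt(5) - 1) + (0) + (0)] = 0/20 = 0
  <chi_5*chi_3, chi_3> = (1/20)[1*(2)*conj(1) + 1*(2)*conj(-1) + 2*(-sqrt(5)/2 - 1/2)*conj(-1) + 2*(-1/2 + sqrt(5)/2)*conj(1) + 2*(-1/2 + sqrt(5)/2)*conj(-1) + 2*(-sqrt(5)/2 - 1/2)*conj(1) + 5*(0)*conj(1) + 5*(0)*conj(-1)]
      = (1/20)[(2) + (-2) + (1 + sqrt(5)) + (-1 + sqrt(5)) + (1 - sqrt(5)) + (-sqrt(5) - 1) + (0) + (0)] = 0/20 = 0
  <chi_5*chi_3, chi_4> = (1/20)[1*(2)*conj(1) + 1*(2)*conj(-1) + 2*(-sqrt(5)/2 - 1/2)*conj(-1) + 2*(-1/2 + sqrt(5)/2)*conj(1) + 2*(-1/2 + sqrt(5)/2)*conj(-1) + 2*(-sqrt(5)/2 - 1/2)*conj(1) + 5*(0)*conj(-1) + 5*(0)*conj(1)]
      = (1/20)[(2) + (-2) + (1 + sqrt(5)) + (-1 + sqrt(5)) + (1 - sqrt(5)) + (-sqrt(5) - 1) + (0) + (0)] = 0/20 = 0
  <chi_5*chi_3, chi_5> = (1/20)[1*(2)*conj(2) + 1*(2)*conj(-2) + 2*(-sqrt(5)/2 - 1/2)*conj(1/2 + sqrt(5)/2) + 2*(-1/2 + sqrt(5)/2)*conj(-1/2 + sqrt(5)/2) + 2*(-1/2 + sqrt(5)/2)*conj(1/2 - sqrt(5)/2) + 2*(-sqrt(5)/2 - 1/2)*conj(-sqrt(5)/2 - 1/2) + 5*(0)*conj(0) + 5*(0)*conj(0)]
      = (1/20)[(4) + (-4) + (-3 - sqrt(5)) + (3 - sqrt(5)) + (-3 + sqrt(5)) + (sqrt(5) + 3) + (0) + (0)] = 0/20 = 0
  <chi_5*chi_3, chi_6> = (1/20)[1*(2)*conj(2) + 1*(2)*conj(2) + 2*(-sqrt(5)/2 - 1/2)*conj(-1/2 + sqrt(5)/2) + 2*(-1/2 + sqrt(5)/2)*conj(-sqrt(5)/2 - 1/2) + 2*(-1/2 + sqrt(5)/2)*conj(-sqrt(5)/2 - 1/2) + 2*(-sqrt(5)/2 - 1/2)*conj(-1/2 + sqrt(5)/2) + 5*(0)*conj(0) + 5*(0)*conj(0)]
      = (1/20)[(4) + (4) + (-2) + (-2) + (-2) + (-2) + (0) + (0)] = 0/20 = 0
  <chi_5*chi_3, chi_7> = (1/20)[1*(2)*conj(2) + 1*(2)*conj(-2) + 2*(-sqrt(5)/2 - 1/2)*conj(1/2 - sqrt(5)/2) + 2*(-1/2 + sqrt(5)/2)*conj(-sqrt(5)/2 - 1/2) + 2*(-1/2 + sqrt(5)/2)*conj(1/2 + sqrt(5)/2) + 2*(-sqrt(5)/2 - 1/2)*conj(-1/2 + sqrt(5)/2) + 5*(0)*conj(0) + 5*(0)*conj(0)]
      = (1/20)[(4) + (-4) + (2) + (-2) + (2) + (-2) + (0) + (0)] = 0/20 = 0
  <chi_5*chi_3, chi_8> = (1/20)[1*(2)*conj(2) + 1*(2)*conj(2) + 2*(-sqrt(5)/2 - 1/2)*conj(-sqrt(5)/2 - 1/2) + 2*(-1/2 + sqrt(5)/2)*conj(-1/2 + sqrt(5)/2) + 2*(-1/2 + sqrt(5)/2)*conj(-1/2 + sqrt(5)/2) + 2*(-sqrt(5)/2 - 1/2)*conj(-sqrt(5)/2 - 1/2) + 5*(0)*conj(0) + 5*(0)*conj(0)]
      = (1/20)[(4) + (4) + (sqrt(5) + 3) + (3 - sqrt(5)) + (3 - sqrt(5)) + (sqrt(5) + 3) + (0) + (0)] = 20/20 = 1
Hence the multiplicities are chi_8: 1. Dimension check: dim(chi_5)*dim(chi_3) = 2*1 = 2 and sum (mult * dim) = 1*2 = 2.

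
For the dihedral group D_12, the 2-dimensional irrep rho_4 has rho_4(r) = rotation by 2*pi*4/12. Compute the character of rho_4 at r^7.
chi_{rho_4}(r^7) = 2*cos(2*pi*4*7/12) = -1

Argument: rho_4(r^7) is rotation by angle 2*pi*4*7/12, whose trace is 2*cos(2*pi*4*7/12) = -1.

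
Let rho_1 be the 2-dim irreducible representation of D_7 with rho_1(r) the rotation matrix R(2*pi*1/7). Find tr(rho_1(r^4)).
chi_{rho_1}(r^4) = 2*cos(2*pi*1*4/7) = -2*cos(pi/7)

Argument: rho_1(r^4) is rotation by angle 2*pi*1*4/7, whose trace is 2*cos(2*pi*1*4/7) = -2*cos(pi/7).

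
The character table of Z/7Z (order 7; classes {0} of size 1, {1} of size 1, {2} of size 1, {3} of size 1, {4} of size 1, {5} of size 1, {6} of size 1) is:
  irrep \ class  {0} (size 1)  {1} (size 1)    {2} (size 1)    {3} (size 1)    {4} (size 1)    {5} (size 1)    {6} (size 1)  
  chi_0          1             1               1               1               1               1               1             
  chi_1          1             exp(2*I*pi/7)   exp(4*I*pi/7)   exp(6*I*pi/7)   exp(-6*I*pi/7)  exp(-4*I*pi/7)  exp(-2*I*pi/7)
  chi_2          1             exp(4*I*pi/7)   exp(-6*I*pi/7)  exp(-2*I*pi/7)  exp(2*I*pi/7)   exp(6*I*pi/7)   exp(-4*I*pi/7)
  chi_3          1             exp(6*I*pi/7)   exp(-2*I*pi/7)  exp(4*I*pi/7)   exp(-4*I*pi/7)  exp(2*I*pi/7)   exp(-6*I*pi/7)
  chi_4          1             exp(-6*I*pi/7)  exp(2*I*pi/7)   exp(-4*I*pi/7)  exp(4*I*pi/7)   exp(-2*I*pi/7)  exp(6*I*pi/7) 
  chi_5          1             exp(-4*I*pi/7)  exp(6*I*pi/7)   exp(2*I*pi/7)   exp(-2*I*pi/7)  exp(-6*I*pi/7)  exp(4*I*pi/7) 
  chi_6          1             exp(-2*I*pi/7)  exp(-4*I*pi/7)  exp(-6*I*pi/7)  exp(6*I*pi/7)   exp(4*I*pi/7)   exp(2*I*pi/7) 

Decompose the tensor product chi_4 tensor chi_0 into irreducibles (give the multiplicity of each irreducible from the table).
chi_4 tensor chi_0 = chi_4 (all other irreducibles have multiplicity 0).

Explanation: The character of a tensor product is the pointwise product (chi_4 * chi_0)(C) = chi_4(C) * chi_0(C):
  {0}: (1)*(1), {1}: (exp(-6*I*pi/7))*(1), {2}: (exp(2*I*pi/7))*(1), {3}: (exp(-4*I*pi/7))*(1), {4}: (exp(4*I*pi/7))*(1), {5}: (exp(-2*I*pi/7))*(1), {6}: (exp(6*I*pi/7))*(1)
so (chi_4 * chi_0) takes values
  {0} -> 1, {1} -> exp(-6*I*pi/7), {2} -> exp(2*I*pi/7), {3} -> exp(-4*I*pi/7), {4} -> exp(4*I*pi/7), {5} -> exp(-2*I*pi/7), {6} -> exp(6*I*pi/7).
Now take the inner product of this character with each irreducible chi from the table, <chi_4*chi_0, chi> = (1/7) sum_C |C| (chi_4*chi_0)(C) conj(chi(C)):
  <chi_4*chi_0, chi_0> = (1/7)[1*(1)*conj(1) + 1*(exp(-6*I*pi/7))*conj(1) + 1*(exp(2*I*pi/7))*conj(1) + 1*(exp(-4*I*pi/7))*conj(1) + 1*(exp(4*I*pi/7))*conj(1) + 1*(exp(-2*I*pi/7))*conj(1) + 1*(exp(6*I*pi/7))*conj(1)]
      = (1/7)[(1) + (exp(-6*I*pi/7)) + (exp(2*I*pi/7)) + (exp(-4*I*pi/7)) + (exp(4*I*pi/7)) + (exp(-2*I*pi/7)) + (exp(6*I*pi/7))] = 0/7 = 0
  <chi_4*chi_0, chi_1> = (1/7)[1*(1)*conj(1) + 1*(exp(-6*I*pi/7))*conj(exp(2*I*pi/7)) + 1*(exp(2*I*pi/7))*conj(exp(4*I*pi/7)) + 1*(exp(-4*I*pi/7))*conj(exp(6*I*pi/7)) + 1*(exp(4*I*pi/7))*conj(exp(-6*I*pi/7)) + 1*(exp(-2*I*pi/7))*conj(exp(-4*I*pi/7)) + 1*(exp(6*I*pi/7))*conj(exp(-2*I*pi/7))]
      = (1/7)[(1) + (exp(6*I*pi/7)) + (exp(-2*I*pi/7)) + (exp(4*I*pi/7)) + (exp(-4*I*pi/7)) + (exp(2*I*pi/7)) + (exp(-6*I*pi/7))] = 0/7 = 0
  <chi_4*chi_0, chi_2> = (1/7)[1*(1)*conj(1) + 1*(exp(-6*I*pi/7))*conj(exp(4*I*pi/7)) + 1*(exp(2*I*pi/7))*conj(exp(-6*I*pi/7)) + 1*(exp(-4*I*pi/7))*conj(exp(-2*I*pi/7)) + 1*(exp(4*I*pi/7))*conj(exp(2*I*pi/7)) + 1*(exp(-2*I*pi/7))*conj(exp(6*I*pi/7)) + 1*(exp(6*I*pi/7))*conj(exp(-4*I*pi/7))]
      = (1/7)[(1) + (exp(4*I*pi/7)) + (exp(-6*I*pi/7)) + (exp(-2*I*pi/7)) + (exp(2*I*pi/7)) + (exp(6*I*pi/7)) + (exp(-4*I*pi/7))] = 0/7 = 0
  <chi_4*chi_0, chi_3> = (1/7)[1*(1)*conj(1) + 1*(exp(-6*I*pi/7))*conj(exp(6*I*pi/7)) + 1*(exp(2*I*pi/7))*conj(exp(-2*I*pi/7)) + 1*(exp(-4*I*pi/7))*conj(exp(4*I*pi/7)) + 1*(exp(4*I*pi/7))*conj(exp(-4*I*pi/7)) + 1*(exp(-2*I*pi/7))*conj(exp(2*I*pi/7)) + 1*(exp(6*I*pi/7))*conj(exp(-6*I*pi/7))]
      = (1/7)[(1) + (exp(2*I*pi/7)) + (exp(4*I*pi/7)) + (exp(6*I*pi/7)) + (exp(-6*I*pi/7)) + (exp(-4*I*pi/7)) + (exp(-2*I*pi/7))] = 0/7 = 0
  <chi_4*chi_0, chi_4> = (1/7)[1*(1)*conj(1) + 1*(exp(-6*I*pi/7))*conj(exp(-6*I*pi/7)) + 1*(exp(2*I*pi/7))*conj(exp(2*I*pi/7)) + 1*(exp(-4*I*pi/7))*conj(exp(-4*I*pi/7)) + 1*(exp(4*I*pi/7))*conj(exp(4*I*pi/7)) + 1*(exp(-2*I*pi/7))*conj(exp(-2*I*pi/7)) + 1*(exp(6*I*pi/7))*conj(exp(6*I*pi/7))]
      = (1/7)[(1) + (1) + (1) + (1) + (1) + (1) + (1)] = 7/7 = 1
  <chi_4*chi_0, chi_5> = (1/7)[1*(1)*conj(1) + 1*(exp(-6*I*pi/7))*conj(exp(-4*I*pi/7)) + 1*(exp(2*I*pi/7))*conj(exp(6*I*pi/7)) + 1*(exp(-4*I*pi/7))*conj(exp(2*I*pi/7)) + 1*(exp(4*I*pi/7))*conj(exp(-2*I*pi/7)) + 1*(exp(-2*I*pi/7))*conj(exp(-6*I*pi/7)) + 1*(exp(6*I*pi/7))*conj(exp(4*I*pi/7))]
      = (1/7)[(1) + (exp(-2*I*pi/7)) + (exp(-4*I*pi/7)) + (exp(-6*I*pi/7)) + (exp(6*I*pi/7)) + (exp(4*I*pi/7)) + (exp(2*I*pi/7))] = 0/7 = 0
  <chi_4*chi_0, chi_6> = (1/7)[1*(1)*conj(1) + 1*(exp(-6*I*pi/7))*conj(exp(-2*I*pi/7)) + 1*(exp(2*I*pi/7))*conj(exp(-4*I*pi/7)) + 1*(exp(-4*I*pi/7))*conj(exp(-6*I*pi/7)) + 1*(exp(4*I*pi/7))*conj(exp(6*I*pi/7)) + 1*(exp(-2*I*pi/7))*conj(exp(4*I*pi/7)) + 1*(exp(6*I*pi/7))*conj(exp(2*I*pi/7))]
      = (1/7)[(1) + (exp(-4*I*pi/7)) + (exp(6*I*pi/7)) + (exp(2*I*pi/7)) + (exp(-2*I*pi/7)) + (exp(-6*I*pi/7)) + (exp(4*I*pi/7))] = 0/7 = 0
(Exp terms are combined using exp(i*s)*conj(exp(i*t)) = exp(i*(s-t)), and sums of them are collapsed using the identity that for every m > 1 the m distinct m-th roots of unity sum to 0, e.g. 1 + exp(2*I*pi/3) + exp(-2*I*pi/3) = 0.)
Hence the multiplicities are chi_4: 1. Dimension check: dim(chi_4)*dim(chi_0) = 1*1 = 1 and sum (mult * dim) = 1*1 = 1.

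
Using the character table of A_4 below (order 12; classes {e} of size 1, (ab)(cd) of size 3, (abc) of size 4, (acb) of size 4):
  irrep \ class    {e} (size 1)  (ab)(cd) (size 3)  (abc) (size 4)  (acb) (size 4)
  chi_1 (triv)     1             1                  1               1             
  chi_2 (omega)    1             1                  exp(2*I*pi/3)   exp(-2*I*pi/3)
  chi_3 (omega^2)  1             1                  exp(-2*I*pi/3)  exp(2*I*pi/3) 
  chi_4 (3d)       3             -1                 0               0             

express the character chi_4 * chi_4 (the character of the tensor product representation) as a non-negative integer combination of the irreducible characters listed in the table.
chi_4 tensor chi_4 = chi_1 + chi_2 + chi_3 + 2*chi_4 (all other irreducibles have multiplicity 0).

Working: The character of a tensor product is the pointwise product (chi_4 * chi_4)(C) = chi_4(C) * chi_4(C):
  {e}: (3)*(3), (ab)(cd): (-1)*(-1), (abc): (0)*(0), (acb): (0)*(0)
so (chi_4 * chi_4) takes values
  {e} -> 9, (ab)(cd) -> 1, (abc) -> 0, (acb) -> 0.
Now take the inner product of this character with each irreducible chi from the table, <chi_4*chi_4, chi> = (1/12) sum_C |C| (chi_4*chi_4)(C) conj(chi(C)):
  <chi_4*chi_4, chi_1> = (1/12)[1*(9)*conj(1) + 3*(1)*conj(1) + 4*(0)*conj(1) + 4*(0)*conj(1)]
      = (1/12)[(9) + (3) + (0) + (0)] = 12/12 = 1
  <chi_4*chi_4, chi_2> = (1/12)[1*(9)*conj(1) + 3*(1)*conj(1) + 4*(0)*conj(exp(2*I*pi/3)) + 4*(0)*conj(exp(-2*I*pi/3))]
      = (1/12)[(9) + (3) + (0) + (0)] = 12/12 = 1
  <chi_4*chi_4, chi_3> = (1/12)[1*(9)*conj(1) + 3*(1)*conj(1) + 4*(0)*conj(exp(-2*I*pi/3)) + 4*(0)*conj(exp(2*I*pi/3))]
      = (1/12)[(9) + (3) + (0) + (0)] = 12/12 = 1
  <chi_4*chi_4, chi_4> = (1/12)[1*(9)*conj(3) + 3*(1)*conj(-1) + 4*(0)*conj(0) + 4*(0)*conj(0)]
      = (1/12)[(27) + (-3) + (0) + (0)] = 24/12 = 2
(Exp terms are combined using exp(i*s)*conj(exp(i*t)) = exp(i*(s-t)), and sums of them are collapsed using the identity that for every m > 1 the m distinct m-th roots of unity sum to 0, e.g. 1 + exp(2*I*pi/3) + exp(-2*I*pi/3) = 0.)
Hence the multiplicities are chi_1: 1, chi_2: 1, chi_3: 1, chi_4: 2. Dimension check: dim(chi_4)*dim(chi_4) = 3*3 = 9 and sum (mult * dim) = 1*1 + 1*1 + 1*1 + 2*3 = 9.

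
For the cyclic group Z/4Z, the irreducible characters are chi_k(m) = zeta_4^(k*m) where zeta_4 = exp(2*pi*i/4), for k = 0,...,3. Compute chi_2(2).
chi_2(2) = zeta_4^4 = 1

Solution. chi_2(2) = zeta_4^(2*2) = zeta_4^4. Since zeta_4^4 = 1, this equals zeta_4^0 = exp(2*pi*i*0/4) = 1.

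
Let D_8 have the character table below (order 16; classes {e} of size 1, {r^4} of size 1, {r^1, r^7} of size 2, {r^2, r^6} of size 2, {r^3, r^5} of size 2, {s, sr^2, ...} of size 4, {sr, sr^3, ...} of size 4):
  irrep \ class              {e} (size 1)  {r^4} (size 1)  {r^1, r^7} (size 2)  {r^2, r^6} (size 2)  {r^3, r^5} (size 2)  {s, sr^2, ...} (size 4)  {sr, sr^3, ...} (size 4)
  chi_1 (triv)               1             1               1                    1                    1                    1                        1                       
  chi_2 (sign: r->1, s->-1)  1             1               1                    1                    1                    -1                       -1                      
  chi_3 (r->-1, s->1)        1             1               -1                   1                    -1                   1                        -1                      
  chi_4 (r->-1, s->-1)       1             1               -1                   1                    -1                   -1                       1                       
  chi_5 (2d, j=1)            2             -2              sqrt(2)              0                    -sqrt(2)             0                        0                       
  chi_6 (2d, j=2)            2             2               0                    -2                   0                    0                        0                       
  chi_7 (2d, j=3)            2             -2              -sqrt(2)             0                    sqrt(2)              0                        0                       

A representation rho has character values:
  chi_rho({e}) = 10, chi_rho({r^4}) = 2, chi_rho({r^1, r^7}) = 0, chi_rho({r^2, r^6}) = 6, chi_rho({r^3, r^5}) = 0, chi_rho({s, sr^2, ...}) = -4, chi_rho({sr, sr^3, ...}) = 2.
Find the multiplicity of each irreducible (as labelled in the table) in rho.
Multiplicities: chi_1: 1, chi_2: 2, chi_3: 0, chi_4: 3, chi_5: 1, chi_6: 0, chi_7: 1.

Derivation: Use <chi_rho, chi> = (1/|G|) sum_C |C| * chi_rho(C) * conj(chi(C)) with |G| = 16 for each irreducible chi in the table:
  <chi_rho, chi_1> = (1/16)[1*(10)*conj(1) + 1*(2)*conj(1) + 2*(0)*conj(1) + 2*(6)*conj(1) + 2*(0)*conj(1) + 4*(-4)*conj(1) + 4*(2)*conj(1)]
      = (1/16)[(10) + (2) + (0) + (12) + (0) + (-16) + (8)] = 16/16 = 1
  <chi_rho, chi_2> = (1/16)[1*(10)*conj(1) + 1*(2)*conj(1) + 2*(0)*conj(1) + 2*(6)*conj(1) + 2*(0)*conj(1) + 4*(-4)*conj(-1) + 4*(2)*conj(-1)]
      = (1/16)[(10) + (2) + (0) + (12) + (0) + (16) + (-8)] = 32/16 = 2
  <chi_rho, chi_3> = (1/16)[1*(10)*conj(1) + 1*(2)*conj(1) + 2*(0)*conj(-1) + 2*(6)*conj(1) + 2*(0)*conj(-1) + 4*(-4)*conj(1) + 4*(2)*conj(-1)]
      = (1/16)[(10) + (2) + (0) + (12) + (0) + (-16) + (-8)] = 0/16 = 0
  <chi_rho, chi_4> = (1/16)[1*(10)*conj(1) + 1*(2)*conj(1) + 2*(0)*conj(-1) + 2*(6)*conj(1) + 2*(0)*conj(-1) + 4*(-4)*conj(-1) + 4*(2)*conj(1)]
      = (1/16)[(10) + (2) + (0) + (12) + (0) + (16) + (8)] = 48/16 = 3
  <chi_rho, chi_5> = (1/16)[1*(10)*conj(2) + 1*(2)*conj(-2) + 2*(0)*conj(sqrt(2)) + 2*(6)*conj(0) + 2*(0)*conj(-sqrt(2)) + 4*(-4)*conj(0) + 4*(2)*conj(0)]
      = (1/16)[(20) + (-4) + (0) + (0) + (0) + (0) + (0)] = 16/16 = 1
  <chi_rho, chi_6> = (1/16)[1*(10)*conj(2) + 1*(2)*conj(2) + 2*(0)*conj(0) + 2*(6)*conj(-2) + 2*(0)*conj(0) + 4*(-4)*conj(0) + 4*(2)*conj(0)]
      = (1/16)[(20) + (4) + (0) + (-24) + (0) + (0) + (0)] = 0/16 = 0
  <chi_rho, chi_7> = (1/16)[1*(10)*conj(2) + 1*(2)*conj(-2) + 2*(0)*conj(-sqrt(2)) + 2*(6)*conj(0) + 2*(0)*conj(sqrt(2)) + 4*(-4)*conj(0) + 4*(2)*conj(0)]
      = (1/16)[(20) + (-4) + (0) + (0) + (0) + (0) + (0)] = 16/16 = 1
Dimension check: dim(rho) = sum (mult * dim) = 1*1 + 2*1 + 0*1 + 3*1 + 1*2 + 0*2 + 1*2 = 10 = chi_rho(e) = 10.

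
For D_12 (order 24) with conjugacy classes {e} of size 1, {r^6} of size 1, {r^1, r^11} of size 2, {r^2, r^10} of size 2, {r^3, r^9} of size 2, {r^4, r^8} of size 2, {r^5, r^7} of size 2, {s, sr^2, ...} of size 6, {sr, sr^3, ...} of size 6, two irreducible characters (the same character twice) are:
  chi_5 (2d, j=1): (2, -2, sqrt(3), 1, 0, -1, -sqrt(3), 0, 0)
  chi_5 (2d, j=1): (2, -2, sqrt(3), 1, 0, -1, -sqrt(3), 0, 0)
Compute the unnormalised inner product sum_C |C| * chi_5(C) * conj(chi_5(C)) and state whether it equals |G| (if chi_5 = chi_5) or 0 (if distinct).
Sum = 24 = |G| = 24; so <chi_5, chi_5> = 1 (norm-1 confirms irreducibility).

Compute term by term over conjugacy classes (|C| * chi_5(C) * conj(chi_5(C))):
  1*(2)*conj(2) + 1*(-2)*conj(-2) + 2*(sqrt(3))*conj(sqrt(3)) + 2*(1)*conj(1) + 2*(0)*conj(0) + 2*(-1)*conj(-1) + 2*(-sqrt(3))*conj(-sqrt(3)) + 6*(0)*conj(0) + 6*(0)*conj(0)
  = (4) + (4) + (6) + (2) + (0) + (2) + (6) + (0) + (0)
  = 24.
Dividing by |G| = 24 gives 24/24 = 1, matching the row-orthogonality relation <chi_5, chi_5> = [chi_5 = chi_5].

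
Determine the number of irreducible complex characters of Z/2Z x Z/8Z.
16

Proof sketch: The number of irreducible complex representations of a finite group equals its number of conjugacy classes. Z/2Z x Z/8Z is abelian of order 16, so every element is its own conjugacy class: 16 classes, so Z/2Z x Z/8Z (order 16) has exactly 16 irreducible complex representations.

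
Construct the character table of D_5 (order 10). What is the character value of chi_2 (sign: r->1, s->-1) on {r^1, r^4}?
Conjugacy classes: {e} of size 1, {r^1, r^4} of size 2, {r^2, r^3} of size 2, {s, sr, ..., sr^4} of size 5.
Character table:
  irrep \ class              {e} (size 1)  {r^1, r^4} (size 2)  {r^2, r^3} (size 2)  {s, sr, ..., sr^4} (size 5)
  chi_1 (triv)               1             1                    1                    1                          
  chi_2 (sign: r->1, s->-1)  1             1                    1                    -1                         
  chi_3 (2d, j=1)            2             -1/2 + sqrt(5)/2     -sqrt(5)/2 - 1/2     0                          
  chi_4 (2d, j=2)            2             -sqrt(5)/2 - 1/2     -1/2 + sqrt(5)/2     0                          

Spot check: chi_2 (sign: r->1, s->-1) on {r^1, r^4} = 1.

Why: D_5 has order 2*5 = 10 with 4 conjugacy classes, hence 4 irreducibles. Sum of squared dims 1 + 1 + 4 + 4 = 10 = |G|. Linear characters come from the abelianisation; the 2-dimensional irreps have character r^k -> 2*cos(2*pi*j*k/5), reflections -> 0.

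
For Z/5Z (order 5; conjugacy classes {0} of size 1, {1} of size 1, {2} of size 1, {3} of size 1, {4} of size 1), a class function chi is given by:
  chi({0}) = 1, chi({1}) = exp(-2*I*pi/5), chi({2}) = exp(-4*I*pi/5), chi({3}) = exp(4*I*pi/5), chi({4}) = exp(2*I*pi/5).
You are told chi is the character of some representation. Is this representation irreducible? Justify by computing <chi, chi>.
Irreducible: <chi, chi> = 1.

Explanation: <chi, chi> = (1/|G|) sum_C |C| * |chi(C)|^2 = (1/5)[1*|1|^2 + 1*|exp(-2*I*pi/5)|^2 + 1*|exp(-4*I*pi/5)|^2 + 1*|exp(4*I*pi/5)|^2 + 1*|exp(2*I*pi/5)|^2]
  = (1/5)[(1) + (1) + (1) + (1) + (1)] = 5/5 = 1.
(Exp terms are combined using exp(i*s)*conj(exp(i*t)) = exp(i*(s-t)), and sums of them are collapsed using the identity that for every m > 1 the m distinct m-th roots of unity sum to 0, e.g. 1 + exp(2*I*pi/3) + exp(-2*I*pi/3) = 0.)
A character is irreducible iff <chi, chi> = 1, so this representation is irreducible.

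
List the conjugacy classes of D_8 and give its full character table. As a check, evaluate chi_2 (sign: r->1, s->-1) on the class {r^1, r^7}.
Conjugacy classes: {e} of size 1, {r^4} of size 1, {r^1, r^7} of size 2, {r^2, r^6} of size 2, {r^3, r^5} of size 2, {s, sr^2, ...} of size 4, {sr, sr^3, ...} of size 4.
Character table:
  irrep \ class              {e} (size 1)  {r^4} (size 1)  {r^1, r^7} (size 2)  {r^2, r^6} (size 2)  {r^3, r^5} (size 2)  {s, sr^2, ...} (size 4)  {sr, sr^3, ...} (size 4)
  chi_1 (triv)               1             1               1                    1                    1                    1                        1                       
  chi_2 (sign: r->1, s->-1)  1             1               1                    1                    1                    -1                       -1                      
  chi_3 (r->-1, s->1)        1             1               -1                   1                    -1                   1                        -1                      
  chi_4 (r->-1, s->-1)       1             1               -1                   1                    -1                   -1                       1                       
  chi_5 (2d, j=1)            2             -2              sqrt(2)              0                    -sqrt(2)             0                        0                       
  chi_6 (2d, j=2)            2             2               0                    -2                   0                    0                        0                       
  chi_7 (2d, j=3)            2             -2              -sqrt(2)             0                    sqrt(2)              0                        0                       

Spot check: chi_2 (sign: r->1, s->-1) on {r^1, r^7} = 1.

Reasoning: D_8 has order 2*8 = 16 with 7 conjugacy classes, hence 7 irreducibles. Sum of squared dims 1 + 1 + 1 + 1 + 4 + 4 + 4 = 16 = |G|. Linear characters come from the abelianisation; the 2-dimensional irreps have character r^k -> 2*cos(2*pi*j*k/8), reflections -> 0.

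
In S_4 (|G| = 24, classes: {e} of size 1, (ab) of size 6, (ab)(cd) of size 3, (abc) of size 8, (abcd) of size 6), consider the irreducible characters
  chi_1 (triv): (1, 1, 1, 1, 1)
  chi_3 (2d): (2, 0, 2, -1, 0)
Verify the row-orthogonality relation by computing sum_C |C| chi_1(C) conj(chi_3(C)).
Sum = 0; so <chi_1, chi_3> = 0 (distinct irreducibles are orthogonal).

Reasoning: Compute term by term over conjugacy classes (|C| * chi_1(C) * conj(chi_3(C))):
  1*(1)*conj(2) + 6*(1)*conj(0) + 3*(1)*conj(2) + 8*(1)*conj(-1) + 6*(1)*conj(0)
  = (2) + (0) + (6) + (-8) + (0)
  = 0.
Dividing by |G| = 24 gives 0/24 = 0, matching the row-orthogonality relation <chi_1, chi_3> = [chi_1 = chi_3].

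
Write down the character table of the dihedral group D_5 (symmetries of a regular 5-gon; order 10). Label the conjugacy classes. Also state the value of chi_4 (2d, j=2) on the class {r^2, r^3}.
Conjugacy classes: {e} of size 1, {r^1, r^4} of size 2, {r^2, r^3} of size 2, {s, sr, ..., sr^4} of size 5.
Character table:
  irrep \ class              {e} (size 1)  {r^1, r^4} (size 2)  {r^2, r^3} (size 2)  {s, sr, ..., sr^4} (size 5)
  chi_1 (triv)               1             1                    1                    1                          
  chi_2 (sign: r->1, s->-1)  1             1                    1                    -1                         
  chi_3 (2d, j=1)            2             -1/2 + sqrt(5)/2     -sqrt(5)/2 - 1/2     0                          
  chi_4 (2d, j=2)            2             -sqrt(5)/2 - 1/2     -1/2 + sqrt(5)/2     0                          

Spot check: chi_4 (2d, j=2) on {r^2, r^3} = -1/2 + sqrt(5)/2.

Argument: D_5 has order 2*5 = 10 with 4 conjugacy classes, hence 4 irreducibles. Sum of squared dims 1 + 1 + 4 + 4 = 10 = |G|. Linear characters come from the abelianisation; the 2-dimensional irreps have character r^k -> 2*cos(2*pi*j*k/5), reflections -> 0.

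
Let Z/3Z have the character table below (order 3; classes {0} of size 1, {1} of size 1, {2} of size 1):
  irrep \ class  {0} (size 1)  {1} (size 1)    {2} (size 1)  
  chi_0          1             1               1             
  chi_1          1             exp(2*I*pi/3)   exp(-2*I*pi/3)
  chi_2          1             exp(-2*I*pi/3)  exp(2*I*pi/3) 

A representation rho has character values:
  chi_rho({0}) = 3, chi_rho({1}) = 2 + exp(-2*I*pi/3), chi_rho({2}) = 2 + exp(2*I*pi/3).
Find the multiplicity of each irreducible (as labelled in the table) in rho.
Multiplicities: chi_0: 2, chi_1: 0, chi_2: 1.

Derivation: Use <chi_rho, chi> = (1/|G|) sum_C |C| * chi_rho(C) * conj(chi(C)) with |G| = 3 for each irreducible chi in the table:
  <chi_rho, chi_0> = (1/3)[1*(3)*conj(1) + 1*(2 + exp(-2*I*pi/3))*conj(1) + 1*(2 + exp(2*I*pi/3))*conj(1)]
      = (1/3)[(3) + (2 + exp(-2*I*pi/3)) + (2 + exp(2*I*pi/3))] = 6/3 = 2
  <chi_rho, chi_1> = (1/3)[1*(3)*conj(1) + 1*(2 + exp(-2*I*pi/3))*conj(exp(2*I*pi/3)) + 1*(2 + exp(2*I*pi/3))*conj(exp(-2*I*pi/3))]
      = (1/3)[(3) + (2*exp(-2*I*pi/3) + exp(2*I*pi/3)) + (exp(-2*I*pi/3) + 2*exp(2*I*pi/3))] = 0/3 = 0
  <chi_rho, chi_2> = (1/3)[1*(3)*conj(1) + 1*(2 + exp(-2*I*pi/3))*conj(exp(-2*I*pi/3)) + 1*(2 + exp(2*I*pi/3))*conj(exp(2*I*pi/3))]
      = (1/3)[(3) + (1 + 2*exp(2*I*pi/3)) + (1 + 2*exp(-2*I*pi/3))] = 3/3 = 1
(Exp terms are combined using exp(i*s)*conj(exp(i*t)) = exp(i*(s-t)), and sums of them are collapsed using the identity that for every m > 1 the m distinct m-th roots of unity sum to 0, e.g. 1 + exp(2*I*pi/3) + exp(-2*I*pi/3) = 0.)
Dimension check: dim(rho) = sum (mult * dim) = 2*1 + 0*1 + 1*1 = 3 = chi_rho(e) = 3.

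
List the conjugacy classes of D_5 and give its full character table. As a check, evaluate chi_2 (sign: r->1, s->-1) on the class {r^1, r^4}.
Conjugacy classes: {e} of size 1, {r^1, r^4} of size 2, {r^2, r^3} of size 2, {s, sr, ..., sr^4} of size 5.
Character table:
  irrep \ class              {e} (size 1)  {r^1, r^4} (size 2)  {r^2, r^3} (size 2)  {s, sr, ..., sr^4} (size 5)
  chi_1 (triv)               1             1                    1                    1                          
  chi_2 (sign: r->1, s->-1)  1             1                    1                    -1                         
  chi_3 (2d, j=1)            2             -1/2 + sqrt(5)/2     -sqrt(5)/2 - 1/2     0                          
  chi_4 (2d, j=2)            2             -sqrt(5)/2 - 1/2     -1/2 + sqrt(5)/2     0                          

Spot check: chi_2 (sign: r->1, s->-1) on {r^1, r^4} = 1.

Explanation: D_5 has order 2*5 = 10 with 4 conjugacy classes, hence 4 irreducibles. Sum of squared dims 1 + 1 + 4 + 4 = 10 = |G|. Linear characters come from the abelianisation; the 2-dimensional irreps have character r^k -> 2*cos(2*pi*j*k/5), reflections -> 0.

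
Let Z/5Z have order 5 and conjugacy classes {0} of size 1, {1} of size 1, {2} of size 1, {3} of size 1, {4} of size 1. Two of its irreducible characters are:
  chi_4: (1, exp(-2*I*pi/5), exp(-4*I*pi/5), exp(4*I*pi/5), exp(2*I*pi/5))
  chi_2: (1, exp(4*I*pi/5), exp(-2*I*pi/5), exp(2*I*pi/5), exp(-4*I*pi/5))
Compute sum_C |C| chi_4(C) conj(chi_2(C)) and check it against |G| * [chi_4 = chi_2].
Sum = 0; so <chi_4, chi_2> = 0 (distinct irreducibles are orthogonal).

Why: Compute term by term over conjugacy classes (|C| * chi_4(C) * conj(chi_2(C))):
  1*(1)*conj(1) + 1*(exp(-2*I*pi/5))*conj(exp(4*I*pi/5)) + 1*(exp(-4*I*pi/5))*conj(exp(-2*I*pi/5)) + 1*(exp(4*I*pi/5))*conj(exp(2*I*pi/5)) + 1*(exp(2*I*pi/5))*conj(exp(-4*I*pi/5))
  = (1) + (exp(4*I*pi/5)) + (exp(-2*I*pi/5)) + (exp(2*I*pi/5)) + (exp(-4*I*pi/5))
  = 0.
(Exp terms are combined using exp(i*s)*conj(exp(i*t)) = exp(i*(s-t)), and sums of them are collapsed using the identity that for every m > 1 the m distinct m-th roots of unity sum to 0, e.g. 1 + exp(2*I*pi/3) + exp(-2*I*pi/3) = 0.)
Dividing by |G| = 5 gives 0/5 = 0, matching the row-orthogonality relation <chi_4, chi_2> = [chi_4 = chi_2].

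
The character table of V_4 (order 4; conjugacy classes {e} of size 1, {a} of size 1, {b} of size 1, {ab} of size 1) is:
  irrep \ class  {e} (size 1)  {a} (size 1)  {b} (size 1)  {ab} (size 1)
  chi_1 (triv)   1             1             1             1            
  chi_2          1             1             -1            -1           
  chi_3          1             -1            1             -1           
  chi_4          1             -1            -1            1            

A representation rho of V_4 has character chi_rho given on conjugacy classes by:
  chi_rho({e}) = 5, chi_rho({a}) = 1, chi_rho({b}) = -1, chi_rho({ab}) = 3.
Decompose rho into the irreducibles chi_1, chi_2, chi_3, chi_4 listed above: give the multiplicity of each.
Multiplicities: chi_1: 2, chi_2: 1, chi_3: 0, chi_4: 2.

Explanation: Use <chi_rho, chi> = (1/|G|) sum_C |C| * chi_rho(C) * conj(chi(C)) with |G| = 4 for each irreducible chi in the table:
  <chi_rho, chi_1> = (1/4)[1*(5)*conj(1) + 1*(1)*conj(1) + 1*(-1)*conj(1) + 1*(3)*conj(1)]
      = (1/4)[(5) + (1) + (-1) + (3)] = 8/4 = 2
  <chi_rho, chi_2> = (1/4)[1*(5)*conj(1) + 1*(1)*conj(1) + 1*(-1)*conj(-1) + 1*(3)*conj(-1)]
      = (1/4)[(5) + (1) + (1) + (-3)] = 4/4 = 1
  <chi_rho, chi_3> = (1/4)[1*(5)*conj(1) + 1*(1)*conj(-1) + 1*(-1)*conj(1) + 1*(3)*conj(-1)]
      = (1/4)[(5) + (-1) + (-1) + (-3)] = 0/4 = 0
  <chi_rho, chi_4> = (1/4)[1*(5)*conj(1) + 1*(1)*conj(-1) + 1*(-1)*conj(-1) + 1*(3)*conj(1)]
      = (1/4)[(5) + (-1) + (1) + (3)] = 8/4 = 2
Dimension check: dim(rho) = sum (mult * dim) = 2*1 + 1*1 + 0*1 + 2*1 = 5 = chi_rho(e) = 5.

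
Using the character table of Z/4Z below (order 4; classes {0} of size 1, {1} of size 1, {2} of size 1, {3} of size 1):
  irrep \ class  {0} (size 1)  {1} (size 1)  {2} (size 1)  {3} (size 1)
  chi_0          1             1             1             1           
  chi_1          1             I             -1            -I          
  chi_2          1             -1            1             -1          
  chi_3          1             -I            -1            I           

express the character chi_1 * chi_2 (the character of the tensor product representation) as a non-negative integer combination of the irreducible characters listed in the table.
chi_1 tensor chi_2 = chi_3 (all other irreducibles have multiplicity 0).

Explanation: The character of a tensor product is the pointwise product (chi_1 * chi_2)(C) = chi_1(C) * chi_2(C):
  {0}: (1)*(1), {1}: (I)*(-1), {2}: (-1)*(1), {3}: (-I)*(-1)
so (chi_1 * chi_2) takes values
  {0} -> 1, {1} -> -I, {2} -> -1, {3} -> I.
Now take the inner product of this character with each irreducible chi from the table, <chi_1*chi_2, chi> = (1/4) sum_C |C| (chi_1*chi_2)(C) conj(chi(C)):
  <chi_1*chi_2, chi_0> = (1/4)[1*(1)*conj(1) + 1*(-I)*conj(1) + 1*(-1)*conj(1) + 1*(I)*conj(1)]
      = (1/4)[(1) + (-I) + (-1) + (I)] = 0/4 = 0
  <chi_1*chi_2, chi_1> = (1/4)[1*(1)*conj(1) + 1*(-I)*conj(I) + 1*(-1)*conj(-1) + 1*(I)*conj(-I)]
      = (1/4)[(1) + (-1) + (1) + (-1)] = 0/4 = 0
  <chi_1*chi_2, chi_2> = (1/4)[1*(1)*conj(1) + 1*(-I)*conj(-1) + 1*(-1)*conj(1) + 1*(I)*conj(-1)]
      = (1/4)[(1) + (I) + (-1) + (-I)] = 0/4 = 0
  <chi_1*chi_2, chi_3> = (1/4)[1*(1)*conj(1) + 1*(-I)*conj(-I) + 1*(-1)*conj(-1) + 1*(I)*conj(I)]
      = (1/4)[(1) + (1) + (1) + (1)] = 4/4 = 1
(Exp terms are combined using exp(i*s)*conj(exp(i*t)) = exp(i*(s-t)), and sums of them are collapsed using the identity that for every m > 1 the m distinct m-th roots of unity sum to 0, e.g. 1 + exp(2*I*pi/3) + exp(-2*I*pi/3) = 0.)
Hence the multiplicities are chi_3: 1. Dimension check: dim(chi_1)*dim(chi_2) = 1*1 = 1 and sum (mult * dim) = 1*1 = 1.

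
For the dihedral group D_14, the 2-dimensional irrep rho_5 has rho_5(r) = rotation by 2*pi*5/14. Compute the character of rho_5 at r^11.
chi_{rho_5}(r^11) = 2*cos(2*pi*5*11/14) = 2*cos(pi/7)

Why: rho_5(r^11) is rotation by angle 2*pi*5*11/14, whose trace is 2*cos(2*pi*5*11/14) = 2*cos(pi/7).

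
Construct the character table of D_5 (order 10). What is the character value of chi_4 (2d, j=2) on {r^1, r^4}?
Conjugacy classes: {e} of size 1, {r^1, r^4} of size 2, {r^2, r^3} of size 2, {s, sr, ..., sr^4} of size 5.
Character table:
  irrep \ class              {e} (size 1)  {r^1, r^4} (size 2)  {r^2, r^3} (size 2)  {s, sr, ..., sr^4} (size 5)
  chi_1 (triv)               1             1                    1                    1                          
  chi_2 (sign: r->1, s->-1)  1             1                    1                    -1                         
  chi_3 (2d, j=1)            2             -1/2 + sqrt(5)/2     -sqrt(5)/2 - 1/2     0                          
  chi_4 (2d, j=2)            2             -sqrt(5)/2 - 1/2     -1/2 + sqrt(5)/2     0                          

Spot check: chi_4 (2d, j=2) on {r^1, r^4} = -sqrt(5)/2 - 1/2.

Argument: D_5 has order 2*5 = 10 with 4 conjugacy classes, hence 4 irreducibles. Sum of squared dims 1 + 1 + 4 + 4 = 10 = |G|. Linear characters come from the abelianisation; the 2-dimensional irreps have character r^k -> 2*cos(2*pi*j*k/5), reflections -> 0.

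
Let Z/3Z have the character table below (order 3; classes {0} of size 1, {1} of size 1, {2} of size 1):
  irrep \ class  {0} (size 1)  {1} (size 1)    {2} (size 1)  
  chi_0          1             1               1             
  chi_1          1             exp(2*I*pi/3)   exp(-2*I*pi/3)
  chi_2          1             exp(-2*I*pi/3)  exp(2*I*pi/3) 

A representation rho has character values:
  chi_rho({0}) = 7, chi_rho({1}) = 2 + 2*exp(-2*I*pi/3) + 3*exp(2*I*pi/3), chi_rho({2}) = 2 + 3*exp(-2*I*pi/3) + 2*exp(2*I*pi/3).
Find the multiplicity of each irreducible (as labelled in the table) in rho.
Multiplicities: chi_0: 2, chi_1: 3, chi_2: 2.

Explanation: Use <chi_rho, chi> = (1/|G|) sum_C |C| * chi_rho(C) * conj(chi(C)) with |G| = 3 for each irreducible chi in the table:
  <chi_rho, chi_0> = (1/3)[1*(7)*conj(1) + 1*(2 + 2*exp(-2*I*pi/3) + 3*exp(2*I*pi/3))*conj(1) + 1*(2 + 3*exp(-2*I*pi/3) + 2*exp(2*I*pi/3))*conj(1)]
      = (1/3)[(7) + (2 + 2*exp(-2*I*pi/3) + 3*exp(2*I*pi/3)) + (2 + 3*exp(-2*I*pi/3) + 2*exp(2*I*pi/3))] = 6/3 = 2
  <chi_rho, chi_1> = (1/3)[1*(7)*conj(1) + 1*(2 + 2*exp(-2*I*pi/3) + 3*exp(2*I*pi/3))*conj(exp(2*I*pi/3)) + 1*(2 + 3*exp(-2*I*pi/3) + 2*exp(2*I*pi/3))*conj(exp(-2*I*pi/3))]
      = (1/3)[(7) + (1) + (1)] = 9/3 = 3
  <chi_rho, chi_2> = (1/3)[1*(7)*conj(1) + 1*(2 + 2*exp(-2*I*pi/3) + 3*exp(2*I*pi/3))*conj(exp(-2*I*pi/3)) + 1*(2 + 3*exp(-2*I*pi/3) + 2*exp(2*I*pi/3))*conj(exp(2*I*pi/3))]
      = (1/3)[(7) + (2 + 3*exp(-2*I*pi/3) + 2*exp(2*I*pi/3)) + (2 + 2*exp(-2*I*pi/3) + 3*exp(2*I*pi/3))] = 6/3 = 2
(Exp terms are combined using exp(i*s)*conj(exp(i*t)) = exp(i*(s-t)), and sums of them are collapsed using the identity that for every m > 1 the m distinct m-th roots of unity sum to 0, e.g. 1 + exp(2*I*pi/3) + exp(-2*I*pi/3) = 0.)
Dimension check: dim(rho) = sum (mult * dim) = 2*1 + 3*1 + 2*1 = 7 = chi_rho(e) = 7.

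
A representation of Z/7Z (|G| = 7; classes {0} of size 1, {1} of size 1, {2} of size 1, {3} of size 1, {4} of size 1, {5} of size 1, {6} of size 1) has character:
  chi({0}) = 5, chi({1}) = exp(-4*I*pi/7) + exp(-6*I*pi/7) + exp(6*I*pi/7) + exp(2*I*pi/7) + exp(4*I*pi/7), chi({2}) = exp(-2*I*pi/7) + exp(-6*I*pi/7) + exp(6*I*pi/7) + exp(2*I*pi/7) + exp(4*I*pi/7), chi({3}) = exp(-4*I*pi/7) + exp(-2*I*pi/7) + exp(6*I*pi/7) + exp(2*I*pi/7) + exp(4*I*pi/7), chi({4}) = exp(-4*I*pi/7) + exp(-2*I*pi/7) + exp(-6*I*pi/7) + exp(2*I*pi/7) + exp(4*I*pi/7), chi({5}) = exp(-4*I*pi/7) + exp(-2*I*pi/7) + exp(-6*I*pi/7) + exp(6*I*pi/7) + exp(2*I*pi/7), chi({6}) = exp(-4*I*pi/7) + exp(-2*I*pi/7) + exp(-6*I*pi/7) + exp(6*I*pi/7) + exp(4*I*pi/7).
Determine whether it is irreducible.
Not irreducible (reducible): <chi, chi> = 5 > 1.

Working: <chi, chi> = (1/|G|) sum_C |C| * |chi(C)|^2 = (1/7)[1*|5|^2 + 1*|exp(-4*I*pi/7) + exp(-6*I*pi/7) + exp(6*I*pi/7) + exp(2*I*pi/7) + exp(4*I*pi/7)|^2 + 1*|exp(-2*I*pi/7) + exp(-6*I*pi/7) + exp(6*I*pi/7) + exp(2*I*pi/7) + exp(4*I*pi/7)|^2 + 1*|exp(-4*I*pi/7) + exp(-2*I*pi/7) + exp(6*I*pi/7) + exp(2*I*pi/7) + exp(4*I*pi/7)|^2 + 1*|exp(-4*I*pi/7) + exp(-2*I*pi/7) + exp(-6*I*pi/7) + exp(2*I*pi/7) + exp(4*I*pi/7)|^2 + 1*|exp(-4*I*pi/7) + exp(-2*I*pi/7) + exp(-6*I*pi/7) + exp(6*I*pi/7) + exp(2*I*pi/7)|^2 + 1*|exp(-4*I*pi/7) + exp(-2*I*pi/7) + exp(-6*I*pi/7) + exp(6*I*pi/7) + exp(4*I*pi/7)|^2]
  = (1/7)[(25) + (5 + 4*exp(-2*I*pi/7) + 3*exp(-4*I*pi/7) + 3*exp(-6*I*pi/7) + 3*exp(6*I*pi/7) + 3*exp(4*I*pi/7) + 4*exp(2*I*pi/7)) + (5 + 4*exp(-4*I*pi/7) + 3*exp(-2*I*pi/7) + 3*exp(-6*I*pi/7) + 3*exp(6*I*pi/7) + 3*exp(2*I*pi/7) + 4*exp(4*I*pi/7)) + (5 + 3*exp(-4*I*pi/7) + 3*exp(-2*I*pi/7) + 4*exp(-6*I*pi/7) + 4*exp(6*I*pi/7) + 3*exp(2*I*pi/7) + 3*exp(4*I*pi/7)) + (5 + 3*exp(-4*I*pi/7) + 3*exp(-2*I*pi/7) + 4*exp(-6*I*pi/7) + 4*exp(6*I*pi/7) + 3*exp(2*I*pi/7) + 3*exp(4*I*pi/7)) + (5 + 4*exp(-4*I*pi/7) + 3*exp(-2*I*pi/7) + 3*exp(-6*I*pi/7) + 3*exp(6*I*pi/7) + 3*exp(2*I*pi/7) + 4*exp(4*I*pi/7)) + (5 + 4*exp(-2*I*pi/7) + 3*exp(-4*I*pi/7) + 3*exp(-6*I*pi/7) + 3*exp(6*I*pi/7) + 3*exp(4*I*pi/7) + 4*exp(2*I*pi/7))] = 35/7 = 5.
(Exp terms are combined using exp(i*s)*conj(exp(i*t)) = exp(i*(s-t)), and sums of them are collapsed using the identity that for every m > 1 the m distinct m-th roots of unity sum to 0, e.g. 1 + exp(2*I*pi/3) + exp(-2*I*pi/3) = 0.)
A character is irreducible iff <chi, chi> = 1, so this representation is reducible.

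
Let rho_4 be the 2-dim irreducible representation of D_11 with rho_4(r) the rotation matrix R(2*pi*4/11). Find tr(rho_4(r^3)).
chi_{rho_4}(r^3) = 2*cos(2*pi*4*3/11) = 2*cos(24*pi/11)

Proof sketch: rho_4(r^3) is rotation by angle 2*pi*4*3/11, whose trace is 2*cos(2*pi*4*3/11) = 2*cos(24*pi/11).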